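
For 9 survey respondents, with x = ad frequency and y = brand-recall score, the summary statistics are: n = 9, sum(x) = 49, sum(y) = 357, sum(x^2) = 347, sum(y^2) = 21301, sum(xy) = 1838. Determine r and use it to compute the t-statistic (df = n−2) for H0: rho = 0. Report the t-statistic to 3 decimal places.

-0.373

Numerator: nΣxy − (Σx)(Σy) = 9·1838 − (49)(357) = -951
Denominator: √[(nΣx²−(Σx)²)(nΣy²−(Σy)²)]
  nΣx²−(Σx)² = 9·347 − 2401 = 722;  nΣy²−(Σy)² = 9·21301 − 127449 = 64260
  √(722·64260) = √46395720 = 6811.4404
r = -951 / 6811.4404 = -0.1396
t = r·√(n−2)/√(1−r²) = -0.1396·√7 / √(1−0.019488) = -0.369347 / 0.990208 = -0.373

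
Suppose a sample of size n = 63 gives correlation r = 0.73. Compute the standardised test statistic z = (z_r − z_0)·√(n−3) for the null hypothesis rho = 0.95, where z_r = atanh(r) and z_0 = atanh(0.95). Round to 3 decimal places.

-6.995

z_r = atanh(0.73) = 0.928727,  z_0 = atanh(0.95) = 1.831781
SE = 1/√(n−3) = 1/√60 = 0.129099
z = (z_r − z_0)/SE = (0.928727 − 1.831781) / 0.129099 = -0.903054 / 0.129099 = -6.995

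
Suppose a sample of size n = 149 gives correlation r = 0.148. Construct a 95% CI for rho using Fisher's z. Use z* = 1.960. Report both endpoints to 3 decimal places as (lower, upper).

(-0.013, 0.302)

Fisher z: z_r = atanh(r) = ½·ln((1+0.148)/(1−0.148)) = 0.149095
SE(z) = 1/√(n−3) = 1/√146 = 0.082761
95% ⇒ z* = 1.960; margin = 1.960·0.082761 = 0.162212
CI on z-scale: (-0.013117, 0.311307)
Back-transform: tanh(-0.013117) = -0.013116, tanh(0.311307) = 0.301626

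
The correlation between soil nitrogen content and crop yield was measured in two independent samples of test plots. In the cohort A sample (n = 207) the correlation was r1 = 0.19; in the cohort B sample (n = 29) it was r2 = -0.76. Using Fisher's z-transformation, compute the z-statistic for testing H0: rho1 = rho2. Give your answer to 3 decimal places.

z1 = atanh(0.19) = 0.192337,  z2 = atanh(-0.76) = -0.996215
SE = √(1/(n1−3) + 1/(n2−3)) = √(1/204 + 1/26) = √(0.0049020 + 0.0384615) = √0.0433635 = 0.208239
z = (z1 − z2)/SE = (0.192337 − (-0.996215)) / 0.208239 = 1.188552 / 0.208239 = 5.708

5.708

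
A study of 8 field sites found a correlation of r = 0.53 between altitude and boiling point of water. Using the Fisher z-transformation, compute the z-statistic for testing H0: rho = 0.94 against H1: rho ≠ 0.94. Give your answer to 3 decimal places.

-2.567

Fisher z: atanh(0.53) = 0.590145, atanh(0.94) = 1.738049
z = (z_r − z_0)·√(n−3) = (0.590145 − 1.738049)·√5 = -1.147904 · 2.236068 = -2.567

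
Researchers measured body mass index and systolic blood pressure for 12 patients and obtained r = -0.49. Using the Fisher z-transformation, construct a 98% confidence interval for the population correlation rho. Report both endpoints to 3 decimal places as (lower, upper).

(-0.865, 0.235)

Fisher z: z_r = atanh(r) = ½·ln((1+(-0.49))/(1−(-0.49))) = -0.536060
SE(z) = 1/√(n−3) = 1/√9 = 0.333333
98% ⇒ z* = 2.326; margin = 2.326·0.333333 = 0.775333
CI on z-scale: (-1.311393, 0.239273)
Back-transform: tanh(-1.311393) = -0.864627, tanh(0.239273) = 0.234809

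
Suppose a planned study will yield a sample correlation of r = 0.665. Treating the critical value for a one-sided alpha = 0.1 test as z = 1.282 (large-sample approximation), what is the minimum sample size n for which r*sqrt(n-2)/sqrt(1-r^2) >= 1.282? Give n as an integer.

r√(n−2)/√(1−r²) ≥ 1.282  ⇔  n−2 ≥ (1.282)²·(1−r²)/r²
(1−r²)/r² = (1−0.442225)/0.442225 = 1.2613
n ≥ 2 + 1.643524·1.2613 = 2 + 2.0730 = 4.0730
⌈4.0730⌉ = 5

5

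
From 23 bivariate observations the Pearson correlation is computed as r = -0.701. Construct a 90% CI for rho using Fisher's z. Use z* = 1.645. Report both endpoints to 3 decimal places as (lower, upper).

Fisher z: z_r = atanh(r) = ½·ln((1+(-0.701))/(1−(-0.701))) = -0.869264
SE(z) = 1/√(n−3) = 1/√20 = 0.223607
90% ⇒ z* = 1.645; margin = 1.645·0.223607 = 0.367834
CI on z-scale: (-1.237098, -0.501430)
Back-transform: tanh(-1.237098) = -0.844626, tanh(-0.501430) = -0.463241

(-0.845, -0.463)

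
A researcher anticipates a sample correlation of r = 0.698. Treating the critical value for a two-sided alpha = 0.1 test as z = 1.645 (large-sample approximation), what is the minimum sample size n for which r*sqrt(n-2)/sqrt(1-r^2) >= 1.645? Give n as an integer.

5

r√(n−2)/√(1−r²) ≥ 1.645  ⇔  n−2 ≥ (1.645)²·(1−r²)/r²
(1−r²)/r² = (1−0.487204)/0.487204 = 1.0525
n ≥ 2 + 2.706025·1.0525 = 2 + 2.8481 = 4.8481
⌈4.8481⌉ = 5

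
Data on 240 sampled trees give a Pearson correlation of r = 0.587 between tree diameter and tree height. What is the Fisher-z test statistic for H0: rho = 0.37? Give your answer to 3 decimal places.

4.382

z_r = atanh(0.587) = 0.673077,  z_0 = atanh(0.37) = 0.388423
SE = 1/√(n−3) = 1/√237 = 0.064957
z = (z_r − z_0)/SE = (0.673077 − 0.388423) / 0.064957 = 0.284654 / 0.064957 = 4.382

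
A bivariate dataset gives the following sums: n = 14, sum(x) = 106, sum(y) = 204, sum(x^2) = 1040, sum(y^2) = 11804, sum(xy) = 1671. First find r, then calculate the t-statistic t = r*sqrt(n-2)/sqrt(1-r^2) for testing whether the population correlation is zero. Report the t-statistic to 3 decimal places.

S_xy = nΣxy − ΣxΣy = 14·1671 − 106·204 = 23394 − 21624 = 1770
S_xx = nΣx² − (Σx)² = 14·1040 − 106² = 14560 − 11236 = 3324
S_yy = nΣy² − (Σy)² = 14·11804 − 204² = 165256 − 41616 = 123640
r = S_xy / √(S_xx·S_yy) = 1770 / √(3324·123640) = 1770 / √410979360 = 1770 / 20272.6259 = 0.0873
t = r·√(n−2)/√(1−r²) = 0.0873·√12 / √(1−0.007621) = 0.302416 / 0.996182 = 0.304

0.304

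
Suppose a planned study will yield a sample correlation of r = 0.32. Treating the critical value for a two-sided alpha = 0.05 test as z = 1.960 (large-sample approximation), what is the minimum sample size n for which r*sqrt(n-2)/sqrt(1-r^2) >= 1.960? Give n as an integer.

36

r√(n−2)/√(1−r²) ≥ 1.960  ⇔  n−2 ≥ (1.960)²·(1−r²)/r²
(1−r²)/r² = (1−0.1024)/0.1024 = 8.7656
n ≥ 2 + 3.8416·8.7656 = 2 + 33.6739 = 35.6739
⌈35.6739⌉ = 36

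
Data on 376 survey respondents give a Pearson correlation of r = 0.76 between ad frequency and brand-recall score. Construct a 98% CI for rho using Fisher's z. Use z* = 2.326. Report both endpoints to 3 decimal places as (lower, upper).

(0.704, 0.806)

z_r = atanh(0.76) = 0.996215;  SE = 1/√(n−3) = 1/√373 = 0.051778
z-limits: 0.996215 ± 2.326·0.051778 = 0.996215 ± 0.120436 = [0.875779, 1.116651]
ρ-limits: (tanh 0.875779, tanh 1.116651) = (0.704, 0.806)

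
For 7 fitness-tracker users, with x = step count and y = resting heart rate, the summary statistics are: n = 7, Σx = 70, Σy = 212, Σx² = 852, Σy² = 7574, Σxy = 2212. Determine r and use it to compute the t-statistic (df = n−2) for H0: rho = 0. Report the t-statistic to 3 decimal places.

Numerator: nΣxy − (Σx)(Σy) = 7·2212 − (70)(212) = 644
Denominator: √[(nΣx²−(Σx)²)(nΣy²−(Σy)²)]
  nΣx²−(Σx)² = 7·852 − 4900 = 1064;  nΣy²−(Σy)² = 7·7574 − 44944 = 8074
  √(1064·8074) = √8590736 = 2930.9957
r = 644 / 2930.9957 = 0.2197
t = r·√(n−2)/√(1−r²) = 0.2197·√5 / √(1−0.048268) = 0.491264 / 0.975568 = 0.504

0.504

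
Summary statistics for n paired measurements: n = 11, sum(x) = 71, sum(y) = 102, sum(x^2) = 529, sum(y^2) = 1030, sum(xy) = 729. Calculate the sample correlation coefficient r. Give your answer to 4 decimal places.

Numerator: nΣxy − (Σx)(Σy) = 11·729 − (71)(102) = 777
Denominator: √[(nΣx²−(Σx)²)(nΣy²−(Σy)²)]
  nΣx²−(Σx)² = 11·529 − 5041 = 778;  nΣy²−(Σy)² = 11·1030 − 10404 = 926
  √(778·926) = √720428 = 848.7803
r = 777 / 848.7803 = 0.9154

0.9154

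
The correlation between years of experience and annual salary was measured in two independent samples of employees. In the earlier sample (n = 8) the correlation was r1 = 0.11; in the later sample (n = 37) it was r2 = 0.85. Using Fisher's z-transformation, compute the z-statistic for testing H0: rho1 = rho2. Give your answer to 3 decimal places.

Fisher z-transforms: z1 = atanh(0.11) = 0.110447, z2 = atanh(0.85) = 1.256153; difference d = -1.145706
Var(d) = 1/5 + 1/34 = 0.2000000 + 0.0294118 = 0.2294118
z = d/√Var(d) = -1.145706 / √0.2294118 = -1.145706 / 0.478970 = -2.392

-2.392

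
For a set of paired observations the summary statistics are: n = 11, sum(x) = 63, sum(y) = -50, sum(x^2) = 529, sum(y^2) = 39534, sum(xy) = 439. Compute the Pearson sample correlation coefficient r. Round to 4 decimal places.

S_xy = nΣxy − ΣxΣy = 11·439 − 63·(-50) = 4829 − (-3150) = 7979
S_xx = nΣx² − (Σx)² = 11·529 − 63² = 5819 − 3969 = 1850
S_yy = nΣy² − (Σy)² = 11·39534 − (-50)² = 434874 − 2500 = 432374
r = S_xy / √(S_xx·S_yy) = 7979 / √(1850·432374) = 7979 / √799891900 = 7979 / 28282.3602 = 0.2821

0.2821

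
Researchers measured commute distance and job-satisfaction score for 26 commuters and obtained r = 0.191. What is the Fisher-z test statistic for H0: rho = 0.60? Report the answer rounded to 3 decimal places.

Fisher z: atanh(0.191) = 0.193375, atanh(0.60) = 0.693147
z = (z_r − z_0)·√(n−3) = (0.193375 − 0.693147)·√23 = -0.499772 · 4.795832 = -2.397

-2.397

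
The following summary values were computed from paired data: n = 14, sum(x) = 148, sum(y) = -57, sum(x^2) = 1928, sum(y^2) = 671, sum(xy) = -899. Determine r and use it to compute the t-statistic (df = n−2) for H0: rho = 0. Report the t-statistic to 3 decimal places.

S_xy = nΣxy − ΣxΣy = 14·(-899) − 148·(-57) = -12586 − (-8436) = -4150
S_xx = nΣx² − (Σx)² = 14·1928 − 148² = 26992 − 21904 = 5088
S_yy = nΣy² − (Σy)² = 14·671 − (-57)² = 9394 − 3249 = 6145
r = S_xy / √(S_xx·S_yy) = -4150 / √(5088·6145) = -4150 / √31265760 = -4150 / 5591.5794 = -0.7422
t = r·√(n−2)/√(1−r²) = -0.7422·√12 / √(1−0.550861) = -2.571056 / 0.670178 = -3.836

-3.836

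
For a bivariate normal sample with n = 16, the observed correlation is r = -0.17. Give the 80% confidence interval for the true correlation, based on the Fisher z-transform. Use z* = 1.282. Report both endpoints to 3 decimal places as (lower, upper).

(-0.483, 0.182)

Fisher z: z_r = atanh(r) = ½·ln((1+(-0.17))/(1−(-0.17))) = -0.171667
SE(z) = 1/√(n−3) = 1/√13 = 0.277350
80% ⇒ z* = 1.282; margin = 1.282·0.277350 = 0.355563
CI on z-scale: (-0.527230, 0.183896)
Back-transform: tanh(-0.527230) = -0.483261, tanh(0.183896) = 0.181851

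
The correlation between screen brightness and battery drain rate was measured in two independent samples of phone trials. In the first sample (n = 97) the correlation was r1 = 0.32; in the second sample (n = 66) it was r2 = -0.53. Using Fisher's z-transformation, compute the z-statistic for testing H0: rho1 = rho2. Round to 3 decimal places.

Fisher z-transforms: z1 = atanh(0.32) = 0.331647, z2 = atanh(-0.53) = -0.590145; difference d = 0.921792
Var(d) = 1/94 + 1/63 = 0.0106383 + 0.0158730 = 0.0265113
z = d/√Var(d) = 0.921792 / √0.0265113 = 0.921792 / 0.162823 = 5.661

5.661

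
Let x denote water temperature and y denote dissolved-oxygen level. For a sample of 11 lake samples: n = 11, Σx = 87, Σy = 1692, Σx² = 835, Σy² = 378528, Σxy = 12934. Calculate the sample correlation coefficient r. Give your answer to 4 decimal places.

S_xy = nΣxy − ΣxΣy = 11·12934 − 87·1692 = 142274 − 147204 = -4930
S_xx = nΣx² − (Σx)² = 11·835 − 87² = 9185 − 7569 = 1616
S_yy = nΣy² − (Σy)² = 11·378528 − 1692² = 4163808 − 2862864 = 1300944
r = S_xy / √(S_xx·S_yy) = -4930 / √(1616·1300944) = -4930 / √2102325504 = -4930 / 45851.1233 = -0.1075

-0.1075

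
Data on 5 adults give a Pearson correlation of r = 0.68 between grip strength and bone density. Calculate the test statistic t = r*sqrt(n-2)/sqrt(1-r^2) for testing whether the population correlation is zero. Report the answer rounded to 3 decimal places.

1 − r² = 1 − 0.4624 = 0.5376;  √(1−r²) = 0.733212
√(n−2) = √3 = 1.732051
t = r·√(n−2)/√(1−r²) = 0.68 · 1.732051 / 0.733212 = 1.606

1.606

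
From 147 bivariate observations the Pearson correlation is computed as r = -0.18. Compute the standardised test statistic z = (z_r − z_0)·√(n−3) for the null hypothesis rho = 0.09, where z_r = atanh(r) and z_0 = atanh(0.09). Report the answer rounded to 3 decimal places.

z_r = atanh(-0.18) = -0.181983,  z_0 = atanh(0.09) = 0.090244
SE = 1/√(n−3) = 1/√144 = 0.083333
z = (z_r − z_0)/SE = (-0.181983 − 0.090244) / 0.083333 = -0.272227 / 0.083333 = -3.267

-3.267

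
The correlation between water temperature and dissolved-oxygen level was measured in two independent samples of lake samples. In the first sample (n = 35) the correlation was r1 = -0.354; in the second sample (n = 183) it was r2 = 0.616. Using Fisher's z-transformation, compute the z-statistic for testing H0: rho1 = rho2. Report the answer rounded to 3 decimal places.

-5.674

z1 = atanh(-0.354) = -0.370009,  z2 = atanh(0.616) = 0.718533
SE = √(1/(n1−3) + 1/(n2−3)) = √(1/32 + 1/180) = √(0.0312500 + 0.0055556) = √0.0368056 = 0.191848
z = (z1 − z2)/SE = (-0.370009 − 0.718533) / 0.191848 = -1.088542 / 0.191848 = -5.674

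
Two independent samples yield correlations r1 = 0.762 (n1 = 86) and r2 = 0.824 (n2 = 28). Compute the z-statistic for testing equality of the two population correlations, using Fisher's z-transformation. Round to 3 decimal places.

z1 = atanh(0.762) = 1.000967,  z2 = atanh(0.824) = 1.169152
SE = √(1/(n1−3) + 1/(n2−3)) = √(1/83 + 1/25) = √(0.0120482 + 0.0400000) = √0.0520482 = 0.228141
z = (z1 − z2)/SE = (1.000967 − 1.169152) / 0.228141 = -0.168185 / 0.228141 = -0.737

-0.737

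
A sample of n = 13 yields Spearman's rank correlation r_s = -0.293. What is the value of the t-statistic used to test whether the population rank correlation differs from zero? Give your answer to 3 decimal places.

-1.016

t = r_s·√(n−2) / √(1−r_s²) with r_s = -0.293, n = 13
  = -0.293·√11 / √(1 − 0.085849)
  = -0.293·3.316625 / 0.956112
  = -0.971771 / 0.956112 = -1.016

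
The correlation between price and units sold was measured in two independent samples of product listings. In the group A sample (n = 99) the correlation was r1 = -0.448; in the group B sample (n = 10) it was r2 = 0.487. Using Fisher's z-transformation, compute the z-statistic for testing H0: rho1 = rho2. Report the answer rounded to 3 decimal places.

z1 = atanh(-0.448) = -0.482195,  z2 = atanh(0.487) = 0.532120
SE = √(1/(n1−3) + 1/(n2−3)) = √(1/96 + 1/7) = √(0.0104167 + 0.1428571) = √0.1532738 = 0.391502
z = (z1 − z2)/SE = (-0.482195 − 0.532120) / 0.391502 = -1.014315 / 0.391502 = -2.591

-2.591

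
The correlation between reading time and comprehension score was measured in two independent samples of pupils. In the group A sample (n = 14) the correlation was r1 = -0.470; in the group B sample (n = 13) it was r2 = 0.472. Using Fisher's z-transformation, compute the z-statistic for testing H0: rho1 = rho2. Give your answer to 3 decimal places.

Fisher z-transforms: z1 = atanh(-0.470) = -0.510070, z2 = atanh(0.472) = 0.512641; difference d = -1.022711
Var(d) = 1/11 + 1/10 = 0.0909091 + 0.1000000 = 0.1909091
z = d/√Var(d) = -1.022711 / √0.1909091 = -1.022711 / 0.436931 = -2.341

-2.341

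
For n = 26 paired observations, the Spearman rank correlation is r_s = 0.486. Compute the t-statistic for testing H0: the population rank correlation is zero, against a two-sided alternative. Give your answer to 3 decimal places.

2.724

1 − r_s² = 1 − 0.236196 = 0.763804;  √(1−r_s²) = 0.873959
√(n−2) = √24 = 4.898979
t = r_s·√(n−2)/√(1−r_s²) = 0.486 · 4.898979 / 0.873959 = 2.724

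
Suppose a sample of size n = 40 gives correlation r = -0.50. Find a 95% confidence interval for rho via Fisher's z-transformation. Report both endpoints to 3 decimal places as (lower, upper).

(-0.702, -0.223)

z_r = atanh(-0.50) = -0.549306;  SE = 1/√(n−3) = 1/√37 = 0.164399
z-limits: -0.549306 ± 1.960·0.164399 = -0.549306 ± 0.322222 = [-0.871528, -0.227084]
ρ-limits: (tanh -0.871528, tanh -0.227084) = (-0.702, -0.223)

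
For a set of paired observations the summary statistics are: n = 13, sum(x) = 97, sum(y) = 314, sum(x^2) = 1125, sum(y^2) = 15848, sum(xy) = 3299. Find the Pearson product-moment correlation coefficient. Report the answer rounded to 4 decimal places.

0.5251

Numerator: nΣxy − (Σx)(Σy) = 13·3299 − (97)(314) = 12429
Denominator: √[(nΣx²−(Σx)²)(nΣy²−(Σy)²)]
  nΣx²−(Σx)² = 13·1125 − 9409 = 5216;  nΣy²−(Σy)² = 13·15848 − 98596 = 107428
  √(5216·107428) = √560344448 = 23671.5958
r = 12429 / 23671.5958 = 0.5251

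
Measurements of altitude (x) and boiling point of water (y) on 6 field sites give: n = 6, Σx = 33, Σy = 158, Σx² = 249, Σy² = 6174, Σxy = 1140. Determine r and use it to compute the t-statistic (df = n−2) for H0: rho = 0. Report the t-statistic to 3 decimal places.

S_xy = nΣxy − ΣxΣy = 6·1140 − 33·158 = 6840 − 5214 = 1626
S_xx = nΣx² − (Σx)² = 6·249 − 33² = 1494 − 1089 = 405
S_yy = nΣy² − (Σy)² = 6·6174 − 158² = 37044 − 24964 = 12080
r = S_xy / √(S_xx·S_yy) = 1626 / √(405·12080) = 1626 / √4892400 = 1626 / 2211.8770 = 0.7351
t = r·√(n−2)/√(1−r²) = 0.7351·√4 / √(1−0.540372) = 1.470200 / 0.677959 = 2.169

2.169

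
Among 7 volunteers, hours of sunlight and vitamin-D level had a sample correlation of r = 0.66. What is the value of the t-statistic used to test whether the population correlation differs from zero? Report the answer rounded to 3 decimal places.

1.964

t = r·√(n−2) / √(1−r²) with r = 0.66, n = 7
  = 0.66·√5 / √(1 − 0.4356)
  = 0.66·2.236068 / 0.751266
  = 1.475805 / 0.751266 = 1.964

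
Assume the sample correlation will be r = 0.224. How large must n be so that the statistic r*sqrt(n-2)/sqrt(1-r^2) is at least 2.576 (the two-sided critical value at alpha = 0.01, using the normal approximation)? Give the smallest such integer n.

Need r·√(n−2)/√(1−r²) ≥ 2.576
√(n−2) ≥ 2.576·√(1−0.050176) / 0.224 = 2.576·0.974589 / 0.224 = 11.2078
n−2 ≥ 125.6148  ⇒  n ≥ 127.6148
Smallest integer n = 128

128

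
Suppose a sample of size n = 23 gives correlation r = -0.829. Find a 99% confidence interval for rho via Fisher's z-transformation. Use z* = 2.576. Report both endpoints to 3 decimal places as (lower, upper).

(-0.943, -0.543)

z_r = atanh(-0.829) = -1.184931;  SE = 1/√(n−3) = 1/√20 = 0.223607
z-limits: -1.184931 ± 2.576·0.223607 = -1.184931 ± 0.576012 = [-1.760943, -0.608919]
ρ-limits: (tanh -1.760943, tanh -0.608919) = (-0.943, -0.543)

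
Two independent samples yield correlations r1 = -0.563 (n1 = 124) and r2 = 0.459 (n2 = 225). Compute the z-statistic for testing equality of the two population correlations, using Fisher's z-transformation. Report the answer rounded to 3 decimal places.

-10.029

Fisher z-transforms: z1 = atanh(-0.563) = -0.637215, z2 = atanh(0.459) = 0.496044; difference d = -1.133259
Var(d) = 1/121 + 1/222 = 0.0082645 + 0.0045045 = 0.0127690
z = d/√Var(d) = -1.133259 / √0.0127690 = -1.133259 / 0.113000 = -10.029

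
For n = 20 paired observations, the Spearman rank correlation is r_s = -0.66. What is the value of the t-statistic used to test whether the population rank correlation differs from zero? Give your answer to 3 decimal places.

-3.727

1 − r_s² = 1 − 0.4356 = 0.5644;  √(1−r_s²) = 0.751266
√(n−2) = √18 = 4.242641
t = r_s·√(n−2)/√(1−r_s²) = -0.66 · 4.242641 / 0.751266 = -3.727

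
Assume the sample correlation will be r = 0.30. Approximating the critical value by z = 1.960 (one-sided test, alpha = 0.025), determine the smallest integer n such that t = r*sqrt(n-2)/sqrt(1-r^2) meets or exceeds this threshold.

41

Need r·√(n−2)/√(1−r²) ≥ 1.960
√(n−2) ≥ 1.960·√(1−0.0900) / 0.30 = 1.960·0.953939 / 0.30 = 6.2324
n−2 ≥ 38.8428  ⇒  n ≥ 40.8428
Smallest integer n = 41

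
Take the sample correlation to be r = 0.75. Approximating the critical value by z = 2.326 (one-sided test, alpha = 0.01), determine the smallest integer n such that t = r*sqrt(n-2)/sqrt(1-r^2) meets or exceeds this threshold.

7

r√(n−2)/√(1−r²) ≥ 2.326  ⇔  n−2 ≥ (2.326)²·(1−r²)/r²
(1−r²)/r² = (1−0.5625)/0.5625 = 0.7778
n ≥ 2 + 5.410276·0.7778 = 2 + 4.2081 = 6.2081
⌈6.2081⌉ = 7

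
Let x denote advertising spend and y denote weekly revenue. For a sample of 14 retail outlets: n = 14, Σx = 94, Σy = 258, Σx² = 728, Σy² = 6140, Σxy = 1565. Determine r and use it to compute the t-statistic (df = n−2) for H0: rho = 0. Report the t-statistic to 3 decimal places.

Numerator: nΣxy − (Σx)(Σy) = 14·1565 − (94)(258) = -2342
Denominator: √[(nΣx²−(Σx)²)(nΣy²−(Σy)²)]
  nΣx²−(Σx)² = 14·728 − 8836 = 1356;  nΣy²−(Σy)² = 14·6140 − 66564 = 19396
  √(1356·19396) = √26300976 = 5128.4477
r = -2342 / 5128.4477 = -0.4567
t = r·√(n−2)/√(1−r²) = -0.4567·√12 / √(1−0.208575) = -1.582055 / 0.889621 = -1.778

-1.778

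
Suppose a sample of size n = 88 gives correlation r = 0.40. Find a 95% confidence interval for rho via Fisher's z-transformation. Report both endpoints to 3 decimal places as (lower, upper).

z_r = atanh(0.40) = 0.423649;  SE = 1/√(n−3) = 1/√85 = 0.108465
z-limits: 0.423649 ± 1.960·0.108465 = 0.423649 ± 0.212591 = [0.211058, 0.636240]
ρ-limits: (tanh 0.211058, tanh 0.636240) = (0.208, 0.562)

(0.208, 0.562)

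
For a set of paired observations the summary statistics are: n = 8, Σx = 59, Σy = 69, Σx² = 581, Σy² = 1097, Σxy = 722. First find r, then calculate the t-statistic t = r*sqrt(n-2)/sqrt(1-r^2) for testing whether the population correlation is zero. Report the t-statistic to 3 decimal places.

Numerator: nΣxy − (Σx)(Σy) = 8·722 − (59)(69) = 1705
Denominator: √[(nΣx²−(Σx)²)(nΣy²−(Σy)²)]
  nΣx²−(Σx)² = 8·581 − 3481 = 1167;  nΣy²−(Σy)² = 8·1097 − 4761 = 4015
  √(1167·4015) = √4685505 = 2164.6027
r = 1705 / 2164.6027 = 0.7877
t = r·√(n−2)/√(1−r²) = 0.7877·√6 / √(1−0.620471) = 1.929463 / 0.616059 = 3.132

3.132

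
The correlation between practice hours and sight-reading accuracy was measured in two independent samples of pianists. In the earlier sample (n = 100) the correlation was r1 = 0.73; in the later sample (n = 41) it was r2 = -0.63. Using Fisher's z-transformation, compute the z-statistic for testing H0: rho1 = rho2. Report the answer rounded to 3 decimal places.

Fisher z-transforms: z1 = atanh(0.73) = 0.928727, z2 = atanh(-0.63) = -0.741416; difference d = 1.670143
Var(d) = 1/97 + 1/38 = 0.0103093 + 0.0263158 = 0.0366251
z = d/√Var(d) = 1.670143 / √0.0366251 = 1.670143 / 0.191377 = 8.727

8.727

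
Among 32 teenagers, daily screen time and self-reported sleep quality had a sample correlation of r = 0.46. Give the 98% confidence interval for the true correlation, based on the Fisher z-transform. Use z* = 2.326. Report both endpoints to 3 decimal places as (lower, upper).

Fisher z: z_r = atanh(r) = ½·ln((1+0.46)/(1−0.46)) = 0.497311
SE(z) = 1/√(n−3) = 1/√29 = 0.185695
98% ⇒ z* = 2.326; margin = 2.326·0.185695 = 0.431927
CI on z-scale: (0.065384, 0.929238)
Back-transform: tanh(0.065384) = 0.065291, tanh(0.929238) = 0.730238

(0.065, 0.730)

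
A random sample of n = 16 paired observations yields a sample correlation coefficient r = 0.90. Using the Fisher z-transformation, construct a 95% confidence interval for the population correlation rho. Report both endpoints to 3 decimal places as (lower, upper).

z_r = atanh(0.90) = 1.472219;  SE = 1/√(n−3) = 1/√13 = 0.277350
z-limits: 1.472219 ± 1.960·0.277350 = 1.472219 ± 0.543606 = [0.928613, 2.015825]
ρ-limits: (tanh 0.928613, tanh 2.015825) = (0.730, 0.965)

(0.730, 0.965)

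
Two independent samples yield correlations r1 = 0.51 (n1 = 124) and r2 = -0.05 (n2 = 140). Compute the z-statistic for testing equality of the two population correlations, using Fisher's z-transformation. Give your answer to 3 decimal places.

4.912

Fisher z-transforms: z1 = atanh(0.51) = 0.562730, z2 = atanh(-0.05) = -0.050042; difference d = 0.612772
Var(d) = 1/121 + 1/137 = 0.0082645 + 0.0072993 = 0.0155638
z = d/√Var(d) = 0.612772 / √0.0155638 = 0.612772 / 0.124755 = 4.912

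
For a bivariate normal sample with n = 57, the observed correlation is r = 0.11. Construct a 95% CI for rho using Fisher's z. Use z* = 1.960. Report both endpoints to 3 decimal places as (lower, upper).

(-0.155, 0.360)

Fisher z: z_r = atanh(r) = ½·ln((1+0.11)/(1−0.11)) = 0.110447
SE(z) = 1/√(n−3) = 1/√54 = 0.136083
95% ⇒ z* = 1.960; margin = 1.960·0.136083 = 0.266723
CI on z-scale: (-0.156276, 0.377170)
Back-transform: tanh(-0.156276) = -0.155016, tanh(0.377170) = 0.360247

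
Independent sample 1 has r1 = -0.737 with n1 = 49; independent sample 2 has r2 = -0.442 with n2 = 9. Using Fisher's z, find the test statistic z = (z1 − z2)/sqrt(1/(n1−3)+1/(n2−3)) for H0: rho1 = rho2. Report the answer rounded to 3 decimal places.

-1.081

z1 = atanh(-0.737) = -0.943880,  z2 = atanh(-0.442) = -0.474714
SE = √(1/(n1−3) + 1/(n2−3)) = √(1/46 + 1/6) = √(0.0217391 + 0.1666667) = √0.1884058 = 0.434057
z = (z1 − z2)/SE = (-0.943880 − (-0.474714)) / 0.434057 = -0.469166 / 0.434057 = -1.081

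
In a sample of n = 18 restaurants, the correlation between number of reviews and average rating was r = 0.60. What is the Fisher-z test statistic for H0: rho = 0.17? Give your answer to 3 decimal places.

z_r = atanh(0.60) = 0.693147,  z_0 = atanh(0.17) = 0.171667
SE = 1/√(n−3) = 1/√15 = 0.258199
z = (z_r − z_0)/SE = (0.693147 − 0.171667) / 0.258199 = 0.521480 / 0.258199 = 2.020

2.020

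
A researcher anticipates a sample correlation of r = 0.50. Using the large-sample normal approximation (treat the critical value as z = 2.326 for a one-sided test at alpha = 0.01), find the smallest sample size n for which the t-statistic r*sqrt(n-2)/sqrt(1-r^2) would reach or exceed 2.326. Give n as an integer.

r√(n−2)/√(1−r²) ≥ 2.326  ⇔  n−2 ≥ (2.326)²·(1−r²)/r²
(1−r²)/r² = (1−0.2500)/0.2500 = 3.0000
n ≥ 2 + 5.410276·3.0000 = 2 + 16.2308 = 18.2308
⌈18.2308⌉ = 19

19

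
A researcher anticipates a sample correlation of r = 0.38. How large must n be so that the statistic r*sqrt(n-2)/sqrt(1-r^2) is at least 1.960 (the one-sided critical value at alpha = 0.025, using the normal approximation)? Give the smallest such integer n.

Need r·√(n−2)/√(1−r²) ≥ 1.960
√(n−2) ≥ 1.960·√(1−0.1444) / 0.38 = 1.960·0.924986 / 0.38 = 4.7710
n−2 ≥ 22.7624  ⇒  n ≥ 24.7624
Smallest integer n = 25

25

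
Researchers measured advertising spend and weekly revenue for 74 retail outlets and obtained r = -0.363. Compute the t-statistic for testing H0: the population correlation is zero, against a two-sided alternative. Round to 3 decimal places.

1 − r² = 1 − 0.131769 = 0.868231;  √(1−r²) = 0.931789
√(n−2) = √72 = 8.485281
t = r·√(n−2)/√(1−r²) = -0.363 · 8.485281 / 0.931789 = -3.306

-3.306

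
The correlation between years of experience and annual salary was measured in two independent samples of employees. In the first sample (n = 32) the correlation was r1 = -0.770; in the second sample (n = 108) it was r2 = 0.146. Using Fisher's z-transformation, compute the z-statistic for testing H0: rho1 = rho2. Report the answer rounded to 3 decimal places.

z1 = atanh(-0.770) = -1.020328,  z2 = atanh(0.146) = 0.147051
SE = √(1/(n1−3) + 1/(n2−3)) = √(1/29 + 1/105) = √(0.0344828 + 0.0095238) = √0.0440066 = 0.209778
z = (z1 − z2)/SE = (-1.020328 − 0.147051) / 0.209778 = -1.167379 / 0.209778 = -5.565

-5.565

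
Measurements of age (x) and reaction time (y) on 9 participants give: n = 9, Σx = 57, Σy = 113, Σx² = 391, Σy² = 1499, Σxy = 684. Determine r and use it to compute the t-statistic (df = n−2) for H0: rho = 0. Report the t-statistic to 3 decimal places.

Numerator: nΣxy − (Σx)(Σy) = 9·684 − (57)(113) = -285
Denominator: √[(nΣx²−(Σx)²)(nΣy²−(Σy)²)]
  nΣx²−(Σx)² = 9·391 − 3249 = 270;  nΣy²−(Σy)² = 9·1499 − 12769 = 722
  √(270·722) = √194940 = 441.5201
r = -285 / 441.5201 = -0.6455
t = r·√(n−2)/√(1−r²) = -0.6455·√7 / √(1−0.416670) = -1.707832 / 0.763760 = -2.236

-2.236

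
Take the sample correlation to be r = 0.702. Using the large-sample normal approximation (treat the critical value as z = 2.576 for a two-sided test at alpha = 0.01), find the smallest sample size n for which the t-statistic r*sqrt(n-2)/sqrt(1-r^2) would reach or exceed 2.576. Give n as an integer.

9

Need r·√(n−2)/√(1−r²) ≥ 2.576
√(n−2) ≥ 2.576·√(1−0.492804) / 0.702 = 2.576·0.712177 / 0.702 = 2.6133
n−2 ≥ 6.8293  ⇒  n ≥ 8.8293
Smallest integer n = 9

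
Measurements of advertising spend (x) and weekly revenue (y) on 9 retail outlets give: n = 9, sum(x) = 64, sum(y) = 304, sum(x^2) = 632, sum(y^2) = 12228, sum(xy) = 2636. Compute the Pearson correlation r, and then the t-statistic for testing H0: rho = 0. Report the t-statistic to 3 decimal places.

S_xy = nΣxy − ΣxΣy = 9·2636 − 64·304 = 23724 − 19456 = 4268
S_xx = nΣx² − (Σx)² = 9·632 − 64² = 5688 − 4096 = 1592
S_yy = nΣy² − (Σy)² = 9·12228 − 304² = 110052 − 92416 = 17636
r = S_xy / √(S_xx·S_yy) = 4268 / √(1592·17636) = 4268 / √28076512 = 4268 / 5298.7274 = 0.8055
t = r·√(n−2)/√(1−r²) = 0.8055·√7 / √(1−0.648830) = 2.131153 / 0.592596 = 3.596

3.596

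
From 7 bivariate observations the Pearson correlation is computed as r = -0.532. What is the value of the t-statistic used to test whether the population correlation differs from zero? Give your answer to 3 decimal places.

-1.405

t = r·√(n−2) / √(1−r²) with r = -0.532, n = 7
  = -0.532·√5 / √(1 − 0.283024)
  = -0.532·2.236068 / 0.846744
  = -1.189588 / 0.846744 = -1.405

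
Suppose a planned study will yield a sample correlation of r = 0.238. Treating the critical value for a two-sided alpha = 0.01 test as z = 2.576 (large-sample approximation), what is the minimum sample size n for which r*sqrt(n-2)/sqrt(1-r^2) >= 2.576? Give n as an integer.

113

r√(n−2)/√(1−r²) ≥ 2.576  ⇔  n−2 ≥ (2.576)²·(1−r²)/r²
(1−r²)/r² = (1−0.056644)/0.056644 = 16.6541
n ≥ 2 + 6.635776·16.6541 = 2 + 110.5129 = 112.5129
⌈112.5129⌉ = 113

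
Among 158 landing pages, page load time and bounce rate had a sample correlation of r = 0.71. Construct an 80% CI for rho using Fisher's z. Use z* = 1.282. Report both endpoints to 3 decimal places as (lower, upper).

z_r = atanh(0.71) = 0.887184;  SE = 1/√(n−3) = 1/√155 = 0.080322
z-limits: 0.887184 ± 1.282·0.080322 = 0.887184 ± 0.102973 = [0.784211, 0.990157]
ρ-limits: (tanh 0.784211, tanh 0.990157) = (0.655, 0.757)

(0.655, 0.757)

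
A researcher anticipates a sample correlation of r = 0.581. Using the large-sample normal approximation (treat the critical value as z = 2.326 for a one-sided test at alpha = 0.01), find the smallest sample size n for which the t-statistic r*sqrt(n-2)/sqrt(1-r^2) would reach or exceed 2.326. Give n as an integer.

13

Need r·√(n−2)/√(1−r²) ≥ 2.326
√(n−2) ≥ 2.326·√(1−0.337561) / 0.581 = 2.326·0.813904 / 0.581 = 3.2584
n−2 ≥ 10.6172  ⇒  n ≥ 12.6172
Smallest integer n = 13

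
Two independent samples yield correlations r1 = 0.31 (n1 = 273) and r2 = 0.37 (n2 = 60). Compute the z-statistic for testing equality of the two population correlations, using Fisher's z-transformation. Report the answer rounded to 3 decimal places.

-0.466

Fisher z-transforms: z1 = atanh(0.31) = 0.320545, z2 = atanh(0.37) = 0.388423; difference d = -0.067878
Var(d) = 1/270 + 1/57 = 0.0037037 + 0.0175439 = 0.0212476
z = d/√Var(d) = -0.067878 / √0.0212476 = -0.067878 / 0.145766 = -0.466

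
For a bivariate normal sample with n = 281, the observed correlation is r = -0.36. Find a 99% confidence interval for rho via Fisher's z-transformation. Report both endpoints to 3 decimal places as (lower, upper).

(-0.486, -0.219)

Fisher z: z_r = atanh(r) = ½·ln((1+(-0.36))/(1−(-0.36))) = -0.376886
SE(z) = 1/√(n−3) = 1/√278 = 0.059976
99% ⇒ z* = 2.576; margin = 2.576·0.059976 = 0.154498
CI on z-scale: (-0.531384, -0.222388)
Back-transform: tanh(-0.531384) = -0.486438, tanh(-0.222388) = -0.218793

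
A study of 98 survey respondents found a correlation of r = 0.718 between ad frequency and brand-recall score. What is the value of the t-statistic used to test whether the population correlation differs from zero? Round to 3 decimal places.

10.107

1 − r² = 1 − 0.515524 = 0.484476;  √(1−r²) = 0.696043
√(n−2) = √96 = 9.797959
t = r·√(n−2)/√(1−r²) = 0.718 · 9.797959 / 0.696043 = 10.107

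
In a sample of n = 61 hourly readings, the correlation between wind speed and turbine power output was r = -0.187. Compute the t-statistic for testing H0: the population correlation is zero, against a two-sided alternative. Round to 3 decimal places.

-1.462

t = r·√(n−2) / √(1−r²) with r = -0.187, n = 61
  = -0.187·√59 / √(1 − 0.034969)
  = -0.187·7.681146 / 0.982360
  = -1.436374 / 0.982360 = -1.462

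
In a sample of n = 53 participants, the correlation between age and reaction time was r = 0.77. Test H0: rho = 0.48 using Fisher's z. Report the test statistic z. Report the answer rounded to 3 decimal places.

z_r = atanh(0.77) = 1.020328,  z_0 = atanh(0.48) = 0.522984
SE = 1/√(n−3) = 1/√50 = 0.141421
z = (z_r − z_0)/SE = (1.020328 − 0.522984) / 0.141421 = 0.497344 / 0.141421 = 3.517

3.517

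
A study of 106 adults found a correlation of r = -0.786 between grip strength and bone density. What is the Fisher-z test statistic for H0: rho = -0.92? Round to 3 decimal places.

5.360

Fisher z: atanh(-0.786) = -1.060879, atanh(-0.92) = -1.589027
z = (z_r − z_0)·√(n−3) = (-1.060879 − (-1.589027))·√103 = 0.528148 · 10.148892 = 5.360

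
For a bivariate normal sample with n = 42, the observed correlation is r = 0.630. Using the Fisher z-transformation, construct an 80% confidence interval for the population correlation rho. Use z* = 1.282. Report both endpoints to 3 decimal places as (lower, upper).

z_r = atanh(0.630) = 0.741416;  SE = 1/√(n−3) = 1/√39 = 0.160128
z-limits: 0.741416 ± 1.282·0.160128 = 0.741416 ± 0.205284 = [0.536132, 0.946700]
ρ-limits: (tanh 0.536132, tanh 0.946700) = (0.490, 0.738)

(0.490, 0.738)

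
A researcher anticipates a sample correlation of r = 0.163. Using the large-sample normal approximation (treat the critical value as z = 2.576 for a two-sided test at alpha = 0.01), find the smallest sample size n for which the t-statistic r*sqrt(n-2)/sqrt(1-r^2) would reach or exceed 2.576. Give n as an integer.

r√(n−2)/√(1−r²) ≥ 2.576  ⇔  n−2 ≥ (2.576)²·(1−r²)/r²
(1−r²)/r² = (1−0.026569)/0.026569 = 36.6378
n ≥ 2 + 6.635776·36.6378 = 2 + 243.1202 = 245.1202
⌈245.1202⌉ = 246

246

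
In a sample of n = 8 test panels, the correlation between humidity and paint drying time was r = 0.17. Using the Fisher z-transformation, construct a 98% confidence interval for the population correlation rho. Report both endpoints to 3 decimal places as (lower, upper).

(-0.701, 0.837)

Fisher z: z_r = atanh(r) = ½·ln((1+0.17)/(1−0.17)) = 0.171667
SE(z) = 1/√(n−3) = 1/√5 = 0.447214
98% ⇒ z* = 2.326; margin = 2.326·0.447214 = 1.040220
CI on z-scale: (-0.868553, 1.211887)
Back-transform: tanh(-0.868553) = -0.700638, tanh(1.211887) = 0.837245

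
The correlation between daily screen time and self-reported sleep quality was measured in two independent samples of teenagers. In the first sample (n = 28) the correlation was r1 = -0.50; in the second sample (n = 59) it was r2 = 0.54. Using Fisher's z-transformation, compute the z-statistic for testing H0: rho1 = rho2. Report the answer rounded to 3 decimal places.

Fisher z-transforms: z1 = atanh(-0.50) = -0.549306, z2 = atanh(0.54) = 0.604156; difference d = -1.153462
Var(d) = 1/25 + 1/56 = 0.0400000 + 0.0178571 = 0.0578571
z = d/√Var(d) = -1.153462 / √0.0578571 = -1.153462 / 0.240535 = -4.795

-4.795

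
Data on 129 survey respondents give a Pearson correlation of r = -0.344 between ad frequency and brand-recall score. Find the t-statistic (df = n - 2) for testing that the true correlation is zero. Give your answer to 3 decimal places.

-4.129

1 − r² = 1 − 0.118336 = 0.881664;  √(1−r²) = 0.938970
√(n−2) = √127 = 11.269428
t = r·√(n−2)/√(1−r²) = -0.344 · 11.269428 / 0.938970 = -4.129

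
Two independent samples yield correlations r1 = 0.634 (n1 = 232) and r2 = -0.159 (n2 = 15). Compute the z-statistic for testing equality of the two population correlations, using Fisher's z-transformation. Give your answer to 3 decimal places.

3.068

z1 = atanh(0.634) = 0.748076,  z2 = atanh(-0.159) = -0.160361
SE = √(1/(n1−3) + 1/(n2−3)) = √(1/229 + 1/12) = √(0.0043668 + 0.0833333) = √0.0877001 = 0.296142
z = (z1 − z2)/SE = (0.748076 − (-0.160361)) / 0.296142 = 0.908437 / 0.296142 = 3.068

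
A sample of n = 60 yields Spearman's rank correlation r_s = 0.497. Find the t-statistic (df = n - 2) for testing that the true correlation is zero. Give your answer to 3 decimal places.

4.362

t = r_s·√(n−2) / √(1−r_s²) with r_s = 0.497, n = 60
  = 0.497·√58 / √(1 − 0.247009)
  = 0.497·7.615773 / 0.867751
  = 3.785039 / 0.867751 = 4.362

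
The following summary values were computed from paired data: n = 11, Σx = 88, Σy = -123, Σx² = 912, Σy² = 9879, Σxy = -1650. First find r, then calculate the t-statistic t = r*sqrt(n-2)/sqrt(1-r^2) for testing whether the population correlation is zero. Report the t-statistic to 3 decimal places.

-1.736

S_xy = nΣxy − ΣxΣy = 11·(-1650) − 88·(-123) = -18150 − (-10824) = -7326
S_xx = nΣx² − (Σx)² = 11·912 − 88² = 10032 − 7744 = 2288
S_yy = nΣy² − (Σy)² = 11·9879 − (-123)² = 108669 − 15129 = 93540
r = S_xy / √(S_xx·S_yy) = -7326 / √(2288·93540) = -7326 / √214019520 = -7326 / 14629.4060 = -0.5008
t = r·√(n−2)/√(1−r²) = -0.5008·√9 / √(1−0.250801) = -1.502400 / 0.865563 = -1.736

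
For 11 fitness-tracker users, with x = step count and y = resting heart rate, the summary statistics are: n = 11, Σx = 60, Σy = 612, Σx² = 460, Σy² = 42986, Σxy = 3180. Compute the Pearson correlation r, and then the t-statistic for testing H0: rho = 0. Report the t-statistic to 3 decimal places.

-0.440

Numerator: nΣxy − (Σx)(Σy) = 11·3180 − (60)(612) = -1740
Denominator: √[(nΣx²−(Σx)²)(nΣy²−(Σy)²)]
  nΣx²−(Σx)² = 11·460 − 3600 = 1460;  nΣy²−(Σy)² = 11·42986 − 374544 = 98302
  √(1460·98302) = √143520920 = 11980.0217
r = -1740 / 11980.0217 = -0.1452
t = r·√(n−2)/√(1−r²) = -0.1452·√9 / √(1−0.021083) = -0.435600 / 0.989402 = -0.440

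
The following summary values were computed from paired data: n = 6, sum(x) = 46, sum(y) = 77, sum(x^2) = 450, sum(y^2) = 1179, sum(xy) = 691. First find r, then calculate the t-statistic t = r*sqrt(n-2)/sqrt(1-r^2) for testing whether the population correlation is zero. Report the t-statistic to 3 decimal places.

Numerator: nΣxy − (Σx)(Σy) = 6·691 − (46)(77) = 604
Denominator: √[(nΣx²−(Σx)²)(nΣy²−(Σy)²)]
  nΣx²−(Σx)² = 6·450 − 2116 = 584;  nΣy²−(Σy)² = 6·1179 − 5929 = 1145
  √(584·1145) = √668680 = 817.7286
r = 604 / 817.7286 = 0.7386
t = r·√(n−2)/√(1−r²) = 0.7386·√4 / √(1−0.545530) = 1.477200 / 0.674144 = 2.191

2.191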